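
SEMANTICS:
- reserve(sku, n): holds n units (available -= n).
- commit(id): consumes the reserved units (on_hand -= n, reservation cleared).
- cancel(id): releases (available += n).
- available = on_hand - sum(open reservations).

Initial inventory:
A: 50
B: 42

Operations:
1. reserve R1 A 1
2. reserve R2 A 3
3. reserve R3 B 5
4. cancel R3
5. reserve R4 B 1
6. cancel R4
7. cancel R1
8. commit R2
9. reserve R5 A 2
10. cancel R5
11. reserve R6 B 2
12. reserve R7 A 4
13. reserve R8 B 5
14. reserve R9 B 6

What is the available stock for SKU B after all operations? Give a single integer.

Answer: 29

Derivation:
Step 1: reserve R1 A 1 -> on_hand[A=50 B=42] avail[A=49 B=42] open={R1}
Step 2: reserve R2 A 3 -> on_hand[A=50 B=42] avail[A=46 B=42] open={R1,R2}
Step 3: reserve R3 B 5 -> on_hand[A=50 B=42] avail[A=46 B=37] open={R1,R2,R3}
Step 4: cancel R3 -> on_hand[A=50 B=42] avail[A=46 B=42] open={R1,R2}
Step 5: reserve R4 B 1 -> on_hand[A=50 B=42] avail[A=46 B=41] open={R1,R2,R4}
Step 6: cancel R4 -> on_hand[A=50 B=42] avail[A=46 B=42] open={R1,R2}
Step 7: cancel R1 -> on_hand[A=50 B=42] avail[A=47 B=42] open={R2}
Step 8: commit R2 -> on_hand[A=47 B=42] avail[A=47 B=42] open={}
Step 9: reserve R5 A 2 -> on_hand[A=47 B=42] avail[A=45 B=42] open={R5}
Step 10: cancel R5 -> on_hand[A=47 B=42] avail[A=47 B=42] open={}
Step 11: reserve R6 B 2 -> on_hand[A=47 B=42] avail[A=47 B=40] open={R6}
Step 12: reserve R7 A 4 -> on_hand[A=47 B=42] avail[A=43 B=40] open={R6,R7}
Step 13: reserve R8 B 5 -> on_hand[A=47 B=42] avail[A=43 B=35] open={R6,R7,R8}
Step 14: reserve R9 B 6 -> on_hand[A=47 B=42] avail[A=43 B=29] open={R6,R7,R8,R9}
Final available[B] = 29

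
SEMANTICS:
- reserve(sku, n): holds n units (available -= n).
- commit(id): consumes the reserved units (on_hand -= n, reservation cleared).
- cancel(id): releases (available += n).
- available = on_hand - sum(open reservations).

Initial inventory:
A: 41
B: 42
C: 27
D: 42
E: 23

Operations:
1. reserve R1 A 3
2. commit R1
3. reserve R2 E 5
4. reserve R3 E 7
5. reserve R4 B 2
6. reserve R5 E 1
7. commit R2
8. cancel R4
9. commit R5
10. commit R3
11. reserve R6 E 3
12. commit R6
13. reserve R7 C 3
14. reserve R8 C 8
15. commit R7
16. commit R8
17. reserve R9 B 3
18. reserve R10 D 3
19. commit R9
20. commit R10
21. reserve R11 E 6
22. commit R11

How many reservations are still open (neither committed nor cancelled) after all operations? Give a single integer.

Step 1: reserve R1 A 3 -> on_hand[A=41 B=42 C=27 D=42 E=23] avail[A=38 B=42 C=27 D=42 E=23] open={R1}
Step 2: commit R1 -> on_hand[A=38 B=42 C=27 D=42 E=23] avail[A=38 B=42 C=27 D=42 E=23] open={}
Step 3: reserve R2 E 5 -> on_hand[A=38 B=42 C=27 D=42 E=23] avail[A=38 B=42 C=27 D=42 E=18] open={R2}
Step 4: reserve R3 E 7 -> on_hand[A=38 B=42 C=27 D=42 E=23] avail[A=38 B=42 C=27 D=42 E=11] open={R2,R3}
Step 5: reserve R4 B 2 -> on_hand[A=38 B=42 C=27 D=42 E=23] avail[A=38 B=40 C=27 D=42 E=11] open={R2,R3,R4}
Step 6: reserve R5 E 1 -> on_hand[A=38 B=42 C=27 D=42 E=23] avail[A=38 B=40 C=27 D=42 E=10] open={R2,R3,R4,R5}
Step 7: commit R2 -> on_hand[A=38 B=42 C=27 D=42 E=18] avail[A=38 B=40 C=27 D=42 E=10] open={R3,R4,R5}
Step 8: cancel R4 -> on_hand[A=38 B=42 C=27 D=42 E=18] avail[A=38 B=42 C=27 D=42 E=10] open={R3,R5}
Step 9: commit R5 -> on_hand[A=38 B=42 C=27 D=42 E=17] avail[A=38 B=42 C=27 D=42 E=10] open={R3}
Step 10: commit R3 -> on_hand[A=38 B=42 C=27 D=42 E=10] avail[A=38 B=42 C=27 D=42 E=10] open={}
Step 11: reserve R6 E 3 -> on_hand[A=38 B=42 C=27 D=42 E=10] avail[A=38 B=42 C=27 D=42 E=7] open={R6}
Step 12: commit R6 -> on_hand[A=38 B=42 C=27 D=42 E=7] avail[A=38 B=42 C=27 D=42 E=7] open={}
Step 13: reserve R7 C 3 -> on_hand[A=38 B=42 C=27 D=42 E=7] avail[A=38 B=42 C=24 D=42 E=7] open={R7}
Step 14: reserve R8 C 8 -> on_hand[A=38 B=42 C=27 D=42 E=7] avail[A=38 B=42 C=16 D=42 E=7] open={R7,R8}
Step 15: commit R7 -> on_hand[A=38 B=42 C=24 D=42 E=7] avail[A=38 B=42 C=16 D=42 E=7] open={R8}
Step 16: commit R8 -> on_hand[A=38 B=42 C=16 D=42 E=7] avail[A=38 B=42 C=16 D=42 E=7] open={}
Step 17: reserve R9 B 3 -> on_hand[A=38 B=42 C=16 D=42 E=7] avail[A=38 B=39 C=16 D=42 E=7] open={R9}
Step 18: reserve R10 D 3 -> on_hand[A=38 B=42 C=16 D=42 E=7] avail[A=38 B=39 C=16 D=39 E=7] open={R10,R9}
Step 19: commit R9 -> on_hand[A=38 B=39 C=16 D=42 E=7] avail[A=38 B=39 C=16 D=39 E=7] open={R10}
Step 20: commit R10 -> on_hand[A=38 B=39 C=16 D=39 E=7] avail[A=38 B=39 C=16 D=39 E=7] open={}
Step 21: reserve R11 E 6 -> on_hand[A=38 B=39 C=16 D=39 E=7] avail[A=38 B=39 C=16 D=39 E=1] open={R11}
Step 22: commit R11 -> on_hand[A=38 B=39 C=16 D=39 E=1] avail[A=38 B=39 C=16 D=39 E=1] open={}
Open reservations: [] -> 0

Answer: 0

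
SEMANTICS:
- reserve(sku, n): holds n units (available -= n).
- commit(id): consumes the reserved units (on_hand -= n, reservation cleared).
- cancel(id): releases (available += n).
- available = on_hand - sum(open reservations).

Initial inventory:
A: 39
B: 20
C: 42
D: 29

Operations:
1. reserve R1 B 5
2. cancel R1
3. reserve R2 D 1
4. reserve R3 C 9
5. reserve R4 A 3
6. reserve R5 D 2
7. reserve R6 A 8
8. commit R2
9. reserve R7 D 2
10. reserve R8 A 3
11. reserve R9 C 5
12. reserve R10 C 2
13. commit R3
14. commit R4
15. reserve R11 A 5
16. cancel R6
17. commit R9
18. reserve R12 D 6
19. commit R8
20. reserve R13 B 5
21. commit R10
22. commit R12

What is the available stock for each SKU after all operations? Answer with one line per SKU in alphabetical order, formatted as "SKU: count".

Step 1: reserve R1 B 5 -> on_hand[A=39 B=20 C=42 D=29] avail[A=39 B=15 C=42 D=29] open={R1}
Step 2: cancel R1 -> on_hand[A=39 B=20 C=42 D=29] avail[A=39 B=20 C=42 D=29] open={}
Step 3: reserve R2 D 1 -> on_hand[A=39 B=20 C=42 D=29] avail[A=39 B=20 C=42 D=28] open={R2}
Step 4: reserve R3 C 9 -> on_hand[A=39 B=20 C=42 D=29] avail[A=39 B=20 C=33 D=28] open={R2,R3}
Step 5: reserve R4 A 3 -> on_hand[A=39 B=20 C=42 D=29] avail[A=36 B=20 C=33 D=28] open={R2,R3,R4}
Step 6: reserve R5 D 2 -> on_hand[A=39 B=20 C=42 D=29] avail[A=36 B=20 C=33 D=26] open={R2,R3,R4,R5}
Step 7: reserve R6 A 8 -> on_hand[A=39 B=20 C=42 D=29] avail[A=28 B=20 C=33 D=26] open={R2,R3,R4,R5,R6}
Step 8: commit R2 -> on_hand[A=39 B=20 C=42 D=28] avail[A=28 B=20 C=33 D=26] open={R3,R4,R5,R6}
Step 9: reserve R7 D 2 -> on_hand[A=39 B=20 C=42 D=28] avail[A=28 B=20 C=33 D=24] open={R3,R4,R5,R6,R7}
Step 10: reserve R8 A 3 -> on_hand[A=39 B=20 C=42 D=28] avail[A=25 B=20 C=33 D=24] open={R3,R4,R5,R6,R7,R8}
Step 11: reserve R9 C 5 -> on_hand[A=39 B=20 C=42 D=28] avail[A=25 B=20 C=28 D=24] open={R3,R4,R5,R6,R7,R8,R9}
Step 12: reserve R10 C 2 -> on_hand[A=39 B=20 C=42 D=28] avail[A=25 B=20 C=26 D=24] open={R10,R3,R4,R5,R6,R7,R8,R9}
Step 13: commit R3 -> on_hand[A=39 B=20 C=33 D=28] avail[A=25 B=20 C=26 D=24] open={R10,R4,R5,R6,R7,R8,R9}
Step 14: commit R4 -> on_hand[A=36 B=20 C=33 D=28] avail[A=25 B=20 C=26 D=24] open={R10,R5,R6,R7,R8,R9}
Step 15: reserve R11 A 5 -> on_hand[A=36 B=20 C=33 D=28] avail[A=20 B=20 C=26 D=24] open={R10,R11,R5,R6,R7,R8,R9}
Step 16: cancel R6 -> on_hand[A=36 B=20 C=33 D=28] avail[A=28 B=20 C=26 D=24] open={R10,R11,R5,R7,R8,R9}
Step 17: commit R9 -> on_hand[A=36 B=20 C=28 D=28] avail[A=28 B=20 C=26 D=24] open={R10,R11,R5,R7,R8}
Step 18: reserve R12 D 6 -> on_hand[A=36 B=20 C=28 D=28] avail[A=28 B=20 C=26 D=18] open={R10,R11,R12,R5,R7,R8}
Step 19: commit R8 -> on_hand[A=33 B=20 C=28 D=28] avail[A=28 B=20 C=26 D=18] open={R10,R11,R12,R5,R7}
Step 20: reserve R13 B 5 -> on_hand[A=33 B=20 C=28 D=28] avail[A=28 B=15 C=26 D=18] open={R10,R11,R12,R13,R5,R7}
Step 21: commit R10 -> on_hand[A=33 B=20 C=26 D=28] avail[A=28 B=15 C=26 D=18] open={R11,R12,R13,R5,R7}
Step 22: commit R12 -> on_hand[A=33 B=20 C=26 D=22] avail[A=28 B=15 C=26 D=18] open={R11,R13,R5,R7}

Answer: A: 28
B: 15
C: 26
D: 18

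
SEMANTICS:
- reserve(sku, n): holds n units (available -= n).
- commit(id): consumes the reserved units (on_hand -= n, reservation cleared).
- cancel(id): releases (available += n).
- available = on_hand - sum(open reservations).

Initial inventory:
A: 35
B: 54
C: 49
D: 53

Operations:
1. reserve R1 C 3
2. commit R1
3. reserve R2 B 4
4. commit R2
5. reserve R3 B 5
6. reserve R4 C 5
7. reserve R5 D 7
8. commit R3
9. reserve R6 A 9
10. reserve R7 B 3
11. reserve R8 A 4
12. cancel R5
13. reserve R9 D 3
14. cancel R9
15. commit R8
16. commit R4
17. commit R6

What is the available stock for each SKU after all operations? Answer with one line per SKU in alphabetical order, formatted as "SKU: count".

Answer: A: 22
B: 42
C: 41
D: 53

Derivation:
Step 1: reserve R1 C 3 -> on_hand[A=35 B=54 C=49 D=53] avail[A=35 B=54 C=46 D=53] open={R1}
Step 2: commit R1 -> on_hand[A=35 B=54 C=46 D=53] avail[A=35 B=54 C=46 D=53] open={}
Step 3: reserve R2 B 4 -> on_hand[A=35 B=54 C=46 D=53] avail[A=35 B=50 C=46 D=53] open={R2}
Step 4: commit R2 -> on_hand[A=35 B=50 C=46 D=53] avail[A=35 B=50 C=46 D=53] open={}
Step 5: reserve R3 B 5 -> on_hand[A=35 B=50 C=46 D=53] avail[A=35 B=45 C=46 D=53] open={R3}
Step 6: reserve R4 C 5 -> on_hand[A=35 B=50 C=46 D=53] avail[A=35 B=45 C=41 D=53] open={R3,R4}
Step 7: reserve R5 D 7 -> on_hand[A=35 B=50 C=46 D=53] avail[A=35 B=45 C=41 D=46] open={R3,R4,R5}
Step 8: commit R3 -> on_hand[A=35 B=45 C=46 D=53] avail[A=35 B=45 C=41 D=46] open={R4,R5}
Step 9: reserve R6 A 9 -> on_hand[A=35 B=45 C=46 D=53] avail[A=26 B=45 C=41 D=46] open={R4,R5,R6}
Step 10: reserve R7 B 3 -> on_hand[A=35 B=45 C=46 D=53] avail[A=26 B=42 C=41 D=46] open={R4,R5,R6,R7}
Step 11: reserve R8 A 4 -> on_hand[A=35 B=45 C=46 D=53] avail[A=22 B=42 C=41 D=46] open={R4,R5,R6,R7,R8}
Step 12: cancel R5 -> on_hand[A=35 B=45 C=46 D=53] avail[A=22 B=42 C=41 D=53] open={R4,R6,R7,R8}
Step 13: reserve R9 D 3 -> on_hand[A=35 B=45 C=46 D=53] avail[A=22 B=42 C=41 D=50] open={R4,R6,R7,R8,R9}
Step 14: cancel R9 -> on_hand[A=35 B=45 C=46 D=53] avail[A=22 B=42 C=41 D=53] open={R4,R6,R7,R8}
Step 15: commit R8 -> on_hand[A=31 B=45 C=46 D=53] avail[A=22 B=42 C=41 D=53] open={R4,R6,R7}
Step 16: commit R4 -> on_hand[A=31 B=45 C=41 D=53] avail[A=22 B=42 C=41 D=53] open={R6,R7}
Step 17: commit R6 -> on_hand[A=22 B=45 C=41 D=53] avail[A=22 B=42 C=41 D=53] open={R7}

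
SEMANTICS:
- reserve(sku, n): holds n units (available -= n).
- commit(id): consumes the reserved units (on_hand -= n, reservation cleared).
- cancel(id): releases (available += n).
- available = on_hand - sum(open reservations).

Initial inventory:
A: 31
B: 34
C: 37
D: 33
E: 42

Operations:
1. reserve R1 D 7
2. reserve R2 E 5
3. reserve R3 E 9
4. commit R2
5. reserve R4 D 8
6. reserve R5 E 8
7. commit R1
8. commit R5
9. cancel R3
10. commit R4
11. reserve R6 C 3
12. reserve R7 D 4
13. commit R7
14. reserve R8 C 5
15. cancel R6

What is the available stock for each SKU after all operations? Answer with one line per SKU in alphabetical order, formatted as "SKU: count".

Step 1: reserve R1 D 7 -> on_hand[A=31 B=34 C=37 D=33 E=42] avail[A=31 B=34 C=37 D=26 E=42] open={R1}
Step 2: reserve R2 E 5 -> on_hand[A=31 B=34 C=37 D=33 E=42] avail[A=31 B=34 C=37 D=26 E=37] open={R1,R2}
Step 3: reserve R3 E 9 -> on_hand[A=31 B=34 C=37 D=33 E=42] avail[A=31 B=34 C=37 D=26 E=28] open={R1,R2,R3}
Step 4: commit R2 -> on_hand[A=31 B=34 C=37 D=33 E=37] avail[A=31 B=34 C=37 D=26 E=28] open={R1,R3}
Step 5: reserve R4 D 8 -> on_hand[A=31 B=34 C=37 D=33 E=37] avail[A=31 B=34 C=37 D=18 E=28] open={R1,R3,R4}
Step 6: reserve R5 E 8 -> on_hand[A=31 B=34 C=37 D=33 E=37] avail[A=31 B=34 C=37 D=18 E=20] open={R1,R3,R4,R5}
Step 7: commit R1 -> on_hand[A=31 B=34 C=37 D=26 E=37] avail[A=31 B=34 C=37 D=18 E=20] open={R3,R4,R5}
Step 8: commit R5 -> on_hand[A=31 B=34 C=37 D=26 E=29] avail[A=31 B=34 C=37 D=18 E=20] open={R3,R4}
Step 9: cancel R3 -> on_hand[A=31 B=34 C=37 D=26 E=29] avail[A=31 B=34 C=37 D=18 E=29] open={R4}
Step 10: commit R4 -> on_hand[A=31 B=34 C=37 D=18 E=29] avail[A=31 B=34 C=37 D=18 E=29] open={}
Step 11: reserve R6 C 3 -> on_hand[A=31 B=34 C=37 D=18 E=29] avail[A=31 B=34 C=34 D=18 E=29] open={R6}
Step 12: reserve R7 D 4 -> on_hand[A=31 B=34 C=37 D=18 E=29] avail[A=31 B=34 C=34 D=14 E=29] open={R6,R7}
Step 13: commit R7 -> on_hand[A=31 B=34 C=37 D=14 E=29] avail[A=31 B=34 C=34 D=14 E=29] open={R6}
Step 14: reserve R8 C 5 -> on_hand[A=31 B=34 C=37 D=14 E=29] avail[A=31 B=34 C=29 D=14 E=29] open={R6,R8}
Step 15: cancel R6 -> on_hand[A=31 B=34 C=37 D=14 E=29] avail[A=31 B=34 C=32 D=14 E=29] open={R8}

Answer: A: 31
B: 34
C: 32
D: 14
E: 29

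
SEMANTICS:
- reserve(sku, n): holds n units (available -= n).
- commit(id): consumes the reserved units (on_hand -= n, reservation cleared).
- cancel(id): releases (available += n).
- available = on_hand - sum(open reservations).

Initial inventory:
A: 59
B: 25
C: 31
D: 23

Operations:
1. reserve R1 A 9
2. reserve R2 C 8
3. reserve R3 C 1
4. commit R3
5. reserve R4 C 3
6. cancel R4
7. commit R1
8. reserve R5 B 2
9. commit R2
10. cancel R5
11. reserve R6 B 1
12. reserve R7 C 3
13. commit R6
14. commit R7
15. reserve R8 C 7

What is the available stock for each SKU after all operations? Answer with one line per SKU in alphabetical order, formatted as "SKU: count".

Answer: A: 50
B: 24
C: 12
D: 23

Derivation:
Step 1: reserve R1 A 9 -> on_hand[A=59 B=25 C=31 D=23] avail[A=50 B=25 C=31 D=23] open={R1}
Step 2: reserve R2 C 8 -> on_hand[A=59 B=25 C=31 D=23] avail[A=50 B=25 C=23 D=23] open={R1,R2}
Step 3: reserve R3 C 1 -> on_hand[A=59 B=25 C=31 D=23] avail[A=50 B=25 C=22 D=23] open={R1,R2,R3}
Step 4: commit R3 -> on_hand[A=59 B=25 C=30 D=23] avail[A=50 B=25 C=22 D=23] open={R1,R2}
Step 5: reserve R4 C 3 -> on_hand[A=59 B=25 C=30 D=23] avail[A=50 B=25 C=19 D=23] open={R1,R2,R4}
Step 6: cancel R4 -> on_hand[A=59 B=25 C=30 D=23] avail[A=50 B=25 C=22 D=23] open={R1,R2}
Step 7: commit R1 -> on_hand[A=50 B=25 C=30 D=23] avail[A=50 B=25 C=22 D=23] open={R2}
Step 8: reserve R5 B 2 -> on_hand[A=50 B=25 C=30 D=23] avail[A=50 B=23 C=22 D=23] open={R2,R5}
Step 9: commit R2 -> on_hand[A=50 B=25 C=22 D=23] avail[A=50 B=23 C=22 D=23] open={R5}
Step 10: cancel R5 -> on_hand[A=50 B=25 C=22 D=23] avail[A=50 B=25 C=22 D=23] open={}
Step 11: reserve R6 B 1 -> on_hand[A=50 B=25 C=22 D=23] avail[A=50 B=24 C=22 D=23] open={R6}
Step 12: reserve R7 C 3 -> on_hand[A=50 B=25 C=22 D=23] avail[A=50 B=24 C=19 D=23] open={R6,R7}
Step 13: commit R6 -> on_hand[A=50 B=24 C=22 D=23] avail[A=50 B=24 C=19 D=23] open={R7}
Step 14: commit R7 -> on_hand[A=50 B=24 C=19 D=23] avail[A=50 B=24 C=19 D=23] open={}
Step 15: reserve R8 C 7 -> on_hand[A=50 B=24 C=19 D=23] avail[A=50 B=24 C=12 D=23] open={R8}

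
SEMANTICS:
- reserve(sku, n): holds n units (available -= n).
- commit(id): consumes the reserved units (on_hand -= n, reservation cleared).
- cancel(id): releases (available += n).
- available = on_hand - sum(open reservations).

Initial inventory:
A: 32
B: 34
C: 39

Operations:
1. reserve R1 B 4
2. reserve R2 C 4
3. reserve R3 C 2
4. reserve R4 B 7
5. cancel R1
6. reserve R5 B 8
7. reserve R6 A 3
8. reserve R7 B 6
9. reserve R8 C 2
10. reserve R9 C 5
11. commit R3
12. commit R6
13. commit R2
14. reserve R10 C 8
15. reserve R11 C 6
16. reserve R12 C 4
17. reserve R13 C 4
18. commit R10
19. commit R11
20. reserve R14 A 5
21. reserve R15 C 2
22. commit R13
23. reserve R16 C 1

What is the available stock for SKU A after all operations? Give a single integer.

Answer: 24

Derivation:
Step 1: reserve R1 B 4 -> on_hand[A=32 B=34 C=39] avail[A=32 B=30 C=39] open={R1}
Step 2: reserve R2 C 4 -> on_hand[A=32 B=34 C=39] avail[A=32 B=30 C=35] open={R1,R2}
Step 3: reserve R3 C 2 -> on_hand[A=32 B=34 C=39] avail[A=32 B=30 C=33] open={R1,R2,R3}
Step 4: reserve R4 B 7 -> on_hand[A=32 B=34 C=39] avail[A=32 B=23 C=33] open={R1,R2,R3,R4}
Step 5: cancel R1 -> on_hand[A=32 B=34 C=39] avail[A=32 B=27 C=33] open={R2,R3,R4}
Step 6: reserve R5 B 8 -> on_hand[A=32 B=34 C=39] avail[A=32 B=19 C=33] open={R2,R3,R4,R5}
Step 7: reserve R6 A 3 -> on_hand[A=32 B=34 C=39] avail[A=29 B=19 C=33] open={R2,R3,R4,R5,R6}
Step 8: reserve R7 B 6 -> on_hand[A=32 B=34 C=39] avail[A=29 B=13 C=33] open={R2,R3,R4,R5,R6,R7}
Step 9: reserve R8 C 2 -> on_hand[A=32 B=34 C=39] avail[A=29 B=13 C=31] open={R2,R3,R4,R5,R6,R7,R8}
Step 10: reserve R9 C 5 -> on_hand[A=32 B=34 C=39] avail[A=29 B=13 C=26] open={R2,R3,R4,R5,R6,R7,R8,R9}
Step 11: commit R3 -> on_hand[A=32 B=34 C=37] avail[A=29 B=13 C=26] open={R2,R4,R5,R6,R7,R8,R9}
Step 12: commit R6 -> on_hand[A=29 B=34 C=37] avail[A=29 B=13 C=26] open={R2,R4,R5,R7,R8,R9}
Step 13: commit R2 -> on_hand[A=29 B=34 C=33] avail[A=29 B=13 C=26] open={R4,R5,R7,R8,R9}
Step 14: reserve R10 C 8 -> on_hand[A=29 B=34 C=33] avail[A=29 B=13 C=18] open={R10,R4,R5,R7,R8,R9}
Step 15: reserve R11 C 6 -> on_hand[A=29 B=34 C=33] avail[A=29 B=13 C=12] open={R10,R11,R4,R5,R7,R8,R9}
Step 16: reserve R12 C 4 -> on_hand[A=29 B=34 C=33] avail[A=29 B=13 C=8] open={R10,R11,R12,R4,R5,R7,R8,R9}
Step 17: reserve R13 C 4 -> on_hand[A=29 B=34 C=33] avail[A=29 B=13 C=4] open={R10,R11,R12,R13,R4,R5,R7,R8,R9}
Step 18: commit R10 -> on_hand[A=29 B=34 C=25] avail[A=29 B=13 C=4] open={R11,R12,R13,R4,R5,R7,R8,R9}
Step 19: commit R11 -> on_hand[A=29 B=34 C=19] avail[A=29 B=13 C=4] open={R12,R13,R4,R5,R7,R8,R9}
Step 20: reserve R14 A 5 -> on_hand[A=29 B=34 C=19] avail[A=24 B=13 C=4] open={R12,R13,R14,R4,R5,R7,R8,R9}
Step 21: reserve R15 C 2 -> on_hand[A=29 B=34 C=19] avail[A=24 B=13 C=2] open={R12,R13,R14,R15,R4,R5,R7,R8,R9}
Step 22: commit R13 -> on_hand[A=29 B=34 C=15] avail[A=24 B=13 C=2] open={R12,R14,R15,R4,R5,R7,R8,R9}
Step 23: reserve R16 C 1 -> on_hand[A=29 B=34 C=15] avail[A=24 B=13 C=1] open={R12,R14,R15,R16,R4,R5,R7,R8,R9}
Final available[A] = 24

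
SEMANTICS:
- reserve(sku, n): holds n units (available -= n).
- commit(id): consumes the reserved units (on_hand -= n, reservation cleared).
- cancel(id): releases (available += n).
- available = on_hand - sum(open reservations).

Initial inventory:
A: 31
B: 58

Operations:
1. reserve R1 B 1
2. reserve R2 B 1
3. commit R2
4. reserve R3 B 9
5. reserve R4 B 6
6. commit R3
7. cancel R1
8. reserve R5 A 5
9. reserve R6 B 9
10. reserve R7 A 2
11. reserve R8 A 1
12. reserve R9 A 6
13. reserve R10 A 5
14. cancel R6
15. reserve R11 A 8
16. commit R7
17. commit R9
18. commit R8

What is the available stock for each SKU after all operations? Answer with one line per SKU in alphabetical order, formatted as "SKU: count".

Answer: A: 4
B: 42

Derivation:
Step 1: reserve R1 B 1 -> on_hand[A=31 B=58] avail[A=31 B=57] open={R1}
Step 2: reserve R2 B 1 -> on_hand[A=31 B=58] avail[A=31 B=56] open={R1,R2}
Step 3: commit R2 -> on_hand[A=31 B=57] avail[A=31 B=56] open={R1}
Step 4: reserve R3 B 9 -> on_hand[A=31 B=57] avail[A=31 B=47] open={R1,R3}
Step 5: reserve R4 B 6 -> on_hand[A=31 B=57] avail[A=31 B=41] open={R1,R3,R4}
Step 6: commit R3 -> on_hand[A=31 B=48] avail[A=31 B=41] open={R1,R4}
Step 7: cancel R1 -> on_hand[A=31 B=48] avail[A=31 B=42] open={R4}
Step 8: reserve R5 A 5 -> on_hand[A=31 B=48] avail[A=26 B=42] open={R4,R5}
Step 9: reserve R6 B 9 -> on_hand[A=31 B=48] avail[A=26 B=33] open={R4,R5,R6}
Step 10: reserve R7 A 2 -> on_hand[A=31 B=48] avail[A=24 B=33] open={R4,R5,R6,R7}
Step 11: reserve R8 A 1 -> on_hand[A=31 B=48] avail[A=23 B=33] open={R4,R5,R6,R7,R8}
Step 12: reserve R9 A 6 -> on_hand[A=31 B=48] avail[A=17 B=33] open={R4,R5,R6,R7,R8,R9}
Step 13: reserve R10 A 5 -> on_hand[A=31 B=48] avail[A=12 B=33] open={R10,R4,R5,R6,R7,R8,R9}
Step 14: cancel R6 -> on_hand[A=31 B=48] avail[A=12 B=42] open={R10,R4,R5,R7,R8,R9}
Step 15: reserve R11 A 8 -> on_hand[A=31 B=48] avail[A=4 B=42] open={R10,R11,R4,R5,R7,R8,R9}
Step 16: commit R7 -> on_hand[A=29 B=48] avail[A=4 B=42] open={R10,R11,R4,R5,R8,R9}
Step 17: commit R9 -> on_hand[A=23 B=48] avail[A=4 B=42] open={R10,R11,R4,R5,R8}
Step 18: commit R8 -> on_hand[A=22 B=48] avail[A=4 B=42] open={R10,R11,R4,R5}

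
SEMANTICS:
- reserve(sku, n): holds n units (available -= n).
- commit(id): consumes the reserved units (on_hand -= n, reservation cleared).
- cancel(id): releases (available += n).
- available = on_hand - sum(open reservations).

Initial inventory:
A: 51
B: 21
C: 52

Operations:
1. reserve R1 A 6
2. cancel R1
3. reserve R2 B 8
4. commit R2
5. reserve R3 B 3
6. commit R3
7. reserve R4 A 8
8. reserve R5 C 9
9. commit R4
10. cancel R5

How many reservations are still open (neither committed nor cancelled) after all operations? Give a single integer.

Step 1: reserve R1 A 6 -> on_hand[A=51 B=21 C=52] avail[A=45 B=21 C=52] open={R1}
Step 2: cancel R1 -> on_hand[A=51 B=21 C=52] avail[A=51 B=21 C=52] open={}
Step 3: reserve R2 B 8 -> on_hand[A=51 B=21 C=52] avail[A=51 B=13 C=52] open={R2}
Step 4: commit R2 -> on_hand[A=51 B=13 C=52] avail[A=51 B=13 C=52] open={}
Step 5: reserve R3 B 3 -> on_hand[A=51 B=13 C=52] avail[A=51 B=10 C=52] open={R3}
Step 6: commit R3 -> on_hand[A=51 B=10 C=52] avail[A=51 B=10 C=52] open={}
Step 7: reserve R4 A 8 -> on_hand[A=51 B=10 C=52] avail[A=43 B=10 C=52] open={R4}
Step 8: reserve R5 C 9 -> on_hand[A=51 B=10 C=52] avail[A=43 B=10 C=43] open={R4,R5}
Step 9: commit R4 -> on_hand[A=43 B=10 C=52] avail[A=43 B=10 C=43] open={R5}
Step 10: cancel R5 -> on_hand[A=43 B=10 C=52] avail[A=43 B=10 C=52] open={}
Open reservations: [] -> 0

Answer: 0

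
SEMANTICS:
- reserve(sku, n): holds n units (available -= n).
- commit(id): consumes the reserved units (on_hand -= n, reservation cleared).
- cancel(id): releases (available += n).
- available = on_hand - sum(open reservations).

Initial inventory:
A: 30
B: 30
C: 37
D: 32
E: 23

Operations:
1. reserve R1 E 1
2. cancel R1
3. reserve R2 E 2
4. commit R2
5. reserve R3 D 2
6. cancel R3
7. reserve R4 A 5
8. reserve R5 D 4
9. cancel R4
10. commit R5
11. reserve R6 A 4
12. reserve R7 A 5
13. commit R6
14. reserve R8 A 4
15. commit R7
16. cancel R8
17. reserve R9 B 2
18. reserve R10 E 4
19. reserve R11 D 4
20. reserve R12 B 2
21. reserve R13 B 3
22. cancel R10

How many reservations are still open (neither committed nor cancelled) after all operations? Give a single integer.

Step 1: reserve R1 E 1 -> on_hand[A=30 B=30 C=37 D=32 E=23] avail[A=30 B=30 C=37 D=32 E=22] open={R1}
Step 2: cancel R1 -> on_hand[A=30 B=30 C=37 D=32 E=23] avail[A=30 B=30 C=37 D=32 E=23] open={}
Step 3: reserve R2 E 2 -> on_hand[A=30 B=30 C=37 D=32 E=23] avail[A=30 B=30 C=37 D=32 E=21] open={R2}
Step 4: commit R2 -> on_hand[A=30 B=30 C=37 D=32 E=21] avail[A=30 B=30 C=37 D=32 E=21] open={}
Step 5: reserve R3 D 2 -> on_hand[A=30 B=30 C=37 D=32 E=21] avail[A=30 B=30 C=37 D=30 E=21] open={R3}
Step 6: cancel R3 -> on_hand[A=30 B=30 C=37 D=32 E=21] avail[A=30 B=30 C=37 D=32 E=21] open={}
Step 7: reserve R4 A 5 -> on_hand[A=30 B=30 C=37 D=32 E=21] avail[A=25 B=30 C=37 D=32 E=21] open={R4}
Step 8: reserve R5 D 4 -> on_hand[A=30 B=30 C=37 D=32 E=21] avail[A=25 B=30 C=37 D=28 E=21] open={R4,R5}
Step 9: cancel R4 -> on_hand[A=30 B=30 C=37 D=32 E=21] avail[A=30 B=30 C=37 D=28 E=21] open={R5}
Step 10: commit R5 -> on_hand[A=30 B=30 C=37 D=28 E=21] avail[A=30 B=30 C=37 D=28 E=21] open={}
Step 11: reserve R6 A 4 -> on_hand[A=30 B=30 C=37 D=28 E=21] avail[A=26 B=30 C=37 D=28 E=21] open={R6}
Step 12: reserve R7 A 5 -> on_hand[A=30 B=30 C=37 D=28 E=21] avail[A=21 B=30 C=37 D=28 E=21] open={R6,R7}
Step 13: commit R6 -> on_hand[A=26 B=30 C=37 D=28 E=21] avail[A=21 B=30 C=37 D=28 E=21] open={R7}
Step 14: reserve R8 A 4 -> on_hand[A=26 B=30 C=37 D=28 E=21] avail[A=17 B=30 C=37 D=28 E=21] open={R7,R8}
Step 15: commit R7 -> on_hand[A=21 B=30 C=37 D=28 E=21] avail[A=17 B=30 C=37 D=28 E=21] open={R8}
Step 16: cancel R8 -> on_hand[A=21 B=30 C=37 D=28 E=21] avail[A=21 B=30 C=37 D=28 E=21] open={}
Step 17: reserve R9 B 2 -> on_hand[A=21 B=30 C=37 D=28 E=21] avail[A=21 B=28 C=37 D=28 E=21] open={R9}
Step 18: reserve R10 E 4 -> on_hand[A=21 B=30 C=37 D=28 E=21] avail[A=21 B=28 C=37 D=28 E=17] open={R10,R9}
Step 19: reserve R11 D 4 -> on_hand[A=21 B=30 C=37 D=28 E=21] avail[A=21 B=28 C=37 D=24 E=17] open={R10,R11,R9}
Step 20: reserve R12 B 2 -> on_hand[A=21 B=30 C=37 D=28 E=21] avail[A=21 B=26 C=37 D=24 E=17] open={R10,R11,R12,R9}
Step 21: reserve R13 B 3 -> on_hand[A=21 B=30 C=37 D=28 E=21] avail[A=21 B=23 C=37 D=24 E=17] open={R10,R11,R12,R13,R9}
Step 22: cancel R10 -> on_hand[A=21 B=30 C=37 D=28 E=21] avail[A=21 B=23 C=37 D=24 E=21] open={R11,R12,R13,R9}
Open reservations: ['R11', 'R12', 'R13', 'R9'] -> 4

Answer: 4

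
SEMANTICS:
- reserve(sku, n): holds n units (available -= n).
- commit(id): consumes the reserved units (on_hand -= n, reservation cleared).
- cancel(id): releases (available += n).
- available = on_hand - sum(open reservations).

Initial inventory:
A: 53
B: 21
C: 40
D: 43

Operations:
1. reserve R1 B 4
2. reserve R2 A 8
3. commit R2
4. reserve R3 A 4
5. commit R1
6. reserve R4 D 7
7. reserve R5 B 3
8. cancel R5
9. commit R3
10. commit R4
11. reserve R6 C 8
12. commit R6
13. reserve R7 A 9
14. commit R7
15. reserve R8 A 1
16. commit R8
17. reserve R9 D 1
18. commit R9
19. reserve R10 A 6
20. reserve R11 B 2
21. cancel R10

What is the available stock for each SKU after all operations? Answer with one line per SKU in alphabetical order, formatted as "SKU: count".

Step 1: reserve R1 B 4 -> on_hand[A=53 B=21 C=40 D=43] avail[A=53 B=17 C=40 D=43] open={R1}
Step 2: reserve R2 A 8 -> on_hand[A=53 B=21 C=40 D=43] avail[A=45 B=17 C=40 D=43] open={R1,R2}
Step 3: commit R2 -> on_hand[A=45 B=21 C=40 D=43] avail[A=45 B=17 C=40 D=43] open={R1}
Step 4: reserve R3 A 4 -> on_hand[A=45 B=21 C=40 D=43] avail[A=41 B=17 C=40 D=43] open={R1,R3}
Step 5: commit R1 -> on_hand[A=45 B=17 C=40 D=43] avail[A=41 B=17 C=40 D=43] open={R3}
Step 6: reserve R4 D 7 -> on_hand[A=45 B=17 C=40 D=43] avail[A=41 B=17 C=40 D=36] open={R3,R4}
Step 7: reserve R5 B 3 -> on_hand[A=45 B=17 C=40 D=43] avail[A=41 B=14 C=40 D=36] open={R3,R4,R5}
Step 8: cancel R5 -> on_hand[A=45 B=17 C=40 D=43] avail[A=41 B=17 C=40 D=36] open={R3,R4}
Step 9: commit R3 -> on_hand[A=41 B=17 C=40 D=43] avail[A=41 B=17 C=40 D=36] open={R4}
Step 10: commit R4 -> on_hand[A=41 B=17 C=40 D=36] avail[A=41 B=17 C=40 D=36] open={}
Step 11: reserve R6 C 8 -> on_hand[A=41 B=17 C=40 D=36] avail[A=41 B=17 C=32 D=36] open={R6}
Step 12: commit R6 -> on_hand[A=41 B=17 C=32 D=36] avail[A=41 B=17 C=32 D=36] open={}
Step 13: reserve R7 A 9 -> on_hand[A=41 B=17 C=32 D=36] avail[A=32 B=17 C=32 D=36] open={R7}
Step 14: commit R7 -> on_hand[A=32 B=17 C=32 D=36] avail[A=32 B=17 C=32 D=36] open={}
Step 15: reserve R8 A 1 -> on_hand[A=32 B=17 C=32 D=36] avail[A=31 B=17 C=32 D=36] open={R8}
Step 16: commit R8 -> on_hand[A=31 B=17 C=32 D=36] avail[A=31 B=17 C=32 D=36] open={}
Step 17: reserve R9 D 1 -> on_hand[A=31 B=17 C=32 D=36] avail[A=31 B=17 C=32 D=35] open={R9}
Step 18: commit R9 -> on_hand[A=31 B=17 C=32 D=35] avail[A=31 B=17 C=32 D=35] open={}
Step 19: reserve R10 A 6 -> on_hand[A=31 B=17 C=32 D=35] avail[A=25 B=17 C=32 D=35] open={R10}
Step 20: reserve R11 B 2 -> on_hand[A=31 B=17 C=32 D=35] avail[A=25 B=15 C=32 D=35] open={R10,R11}
Step 21: cancel R10 -> on_hand[A=31 B=17 C=32 D=35] avail[A=31 B=15 C=32 D=35] open={R11}

Answer: A: 31
B: 15
C: 32
D: 35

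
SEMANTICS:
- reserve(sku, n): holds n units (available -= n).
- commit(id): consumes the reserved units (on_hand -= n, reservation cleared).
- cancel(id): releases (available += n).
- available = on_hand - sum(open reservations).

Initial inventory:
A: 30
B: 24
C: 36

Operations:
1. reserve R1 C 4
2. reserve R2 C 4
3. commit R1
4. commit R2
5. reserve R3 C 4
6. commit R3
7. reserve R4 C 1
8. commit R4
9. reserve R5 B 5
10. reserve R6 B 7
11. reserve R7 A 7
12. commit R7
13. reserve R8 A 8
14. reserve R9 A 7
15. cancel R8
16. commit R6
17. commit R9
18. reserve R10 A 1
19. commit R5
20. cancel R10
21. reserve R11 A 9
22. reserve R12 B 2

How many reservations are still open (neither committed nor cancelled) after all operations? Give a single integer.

Answer: 2

Derivation:
Step 1: reserve R1 C 4 -> on_hand[A=30 B=24 C=36] avail[A=30 B=24 C=32] open={R1}
Step 2: reserve R2 C 4 -> on_hand[A=30 B=24 C=36] avail[A=30 B=24 C=28] open={R1,R2}
Step 3: commit R1 -> on_hand[A=30 B=24 C=32] avail[A=30 B=24 C=28] open={R2}
Step 4: commit R2 -> on_hand[A=30 B=24 C=28] avail[A=30 B=24 C=28] open={}
Step 5: reserve R3 C 4 -> on_hand[A=30 B=24 C=28] avail[A=30 B=24 C=24] open={R3}
Step 6: commit R3 -> on_hand[A=30 B=24 C=24] avail[A=30 B=24 C=24] open={}
Step 7: reserve R4 C 1 -> on_hand[A=30 B=24 C=24] avail[A=30 B=24 C=23] open={R4}
Step 8: commit R4 -> on_hand[A=30 B=24 C=23] avail[A=30 B=24 C=23] open={}
Step 9: reserve R5 B 5 -> on_hand[A=30 B=24 C=23] avail[A=30 B=19 C=23] open={R5}
Step 10: reserve R6 B 7 -> on_hand[A=30 B=24 C=23] avail[A=30 B=12 C=23] open={R5,R6}
Step 11: reserve R7 A 7 -> on_hand[A=30 B=24 C=23] avail[A=23 B=12 C=23] open={R5,R6,R7}
Step 12: commit R7 -> on_hand[A=23 B=24 C=23] avail[A=23 B=12 C=23] open={R5,R6}
Step 13: reserve R8 A 8 -> on_hand[A=23 B=24 C=23] avail[A=15 B=12 C=23] open={R5,R6,R8}
Step 14: reserve R9 A 7 -> on_hand[A=23 B=24 C=23] avail[A=8 B=12 C=23] open={R5,R6,R8,R9}
Step 15: cancel R8 -> on_hand[A=23 B=24 C=23] avail[A=16 B=12 C=23] open={R5,R6,R9}
Step 16: commit R6 -> on_hand[A=23 B=17 C=23] avail[A=16 B=12 C=23] open={R5,R9}
Step 17: commit R9 -> on_hand[A=16 B=17 C=23] avail[A=16 B=12 C=23] open={R5}
Step 18: reserve R10 A 1 -> on_hand[A=16 B=17 C=23] avail[A=15 B=12 C=23] open={R10,R5}
Step 19: commit R5 -> on_hand[A=16 B=12 C=23] avail[A=15 B=12 C=23] open={R10}
Step 20: cancel R10 -> on_hand[A=16 B=12 C=23] avail[A=16 B=12 C=23] open={}
Step 21: reserve R11 A 9 -> on_hand[A=16 B=12 C=23] avail[A=7 B=12 C=23] open={R11}
Step 22: reserve R12 B 2 -> on_hand[A=16 B=12 C=23] avail[A=7 B=10 C=23] open={R11,R12}
Open reservations: ['R11', 'R12'] -> 2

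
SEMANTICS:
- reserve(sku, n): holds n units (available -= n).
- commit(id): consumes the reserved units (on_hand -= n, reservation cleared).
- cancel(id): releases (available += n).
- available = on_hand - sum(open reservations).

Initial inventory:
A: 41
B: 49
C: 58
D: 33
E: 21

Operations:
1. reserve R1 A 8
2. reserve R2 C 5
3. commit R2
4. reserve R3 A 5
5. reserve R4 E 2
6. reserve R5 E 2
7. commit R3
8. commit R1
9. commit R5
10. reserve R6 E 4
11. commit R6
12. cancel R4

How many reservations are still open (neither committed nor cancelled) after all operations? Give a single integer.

Answer: 0

Derivation:
Step 1: reserve R1 A 8 -> on_hand[A=41 B=49 C=58 D=33 E=21] avail[A=33 B=49 C=58 D=33 E=21] open={R1}
Step 2: reserve R2 C 5 -> on_hand[A=41 B=49 C=58 D=33 E=21] avail[A=33 B=49 C=53 D=33 E=21] open={R1,R2}
Step 3: commit R2 -> on_hand[A=41 B=49 C=53 D=33 E=21] avail[A=33 B=49 C=53 D=33 E=21] open={R1}
Step 4: reserve R3 A 5 -> on_hand[A=41 B=49 C=53 D=33 E=21] avail[A=28 B=49 C=53 D=33 E=21] open={R1,R3}
Step 5: reserve R4 E 2 -> on_hand[A=41 B=49 C=53 D=33 E=21] avail[A=28 B=49 C=53 D=33 E=19] open={R1,R3,R4}
Step 6: reserve R5 E 2 -> on_hand[A=41 B=49 C=53 D=33 E=21] avail[A=28 B=49 C=53 D=33 E=17] open={R1,R3,R4,R5}
Step 7: commit R3 -> on_hand[A=36 B=49 C=53 D=33 E=21] avail[A=28 B=49 C=53 D=33 E=17] open={R1,R4,R5}
Step 8: commit R1 -> on_hand[A=28 B=49 C=53 D=33 E=21] avail[A=28 B=49 C=53 D=33 E=17] open={R4,R5}
Step 9: commit R5 -> on_hand[A=28 B=49 C=53 D=33 E=19] avail[A=28 B=49 C=53 D=33 E=17] open={R4}
Step 10: reserve R6 E 4 -> on_hand[A=28 B=49 C=53 D=33 E=19] avail[A=28 B=49 C=53 D=33 E=13] open={R4,R6}
Step 11: commit R6 -> on_hand[A=28 B=49 C=53 D=33 E=15] avail[A=28 B=49 C=53 D=33 E=13] open={R4}
Step 12: cancel R4 -> on_hand[A=28 B=49 C=53 D=33 E=15] avail[A=28 B=49 C=53 D=33 E=15] open={}
Open reservations: [] -> 0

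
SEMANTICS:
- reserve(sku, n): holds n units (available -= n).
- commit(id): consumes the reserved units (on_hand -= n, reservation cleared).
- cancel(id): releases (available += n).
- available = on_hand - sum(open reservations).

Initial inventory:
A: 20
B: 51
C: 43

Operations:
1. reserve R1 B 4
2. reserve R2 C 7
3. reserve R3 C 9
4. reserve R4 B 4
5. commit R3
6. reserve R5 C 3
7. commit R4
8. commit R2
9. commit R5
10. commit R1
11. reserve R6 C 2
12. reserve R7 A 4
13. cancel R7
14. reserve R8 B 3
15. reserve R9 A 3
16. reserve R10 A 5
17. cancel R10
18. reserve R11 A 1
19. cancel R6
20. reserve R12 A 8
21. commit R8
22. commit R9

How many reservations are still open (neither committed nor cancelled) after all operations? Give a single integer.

Step 1: reserve R1 B 4 -> on_hand[A=20 B=51 C=43] avail[A=20 B=47 C=43] open={R1}
Step 2: reserve R2 C 7 -> on_hand[A=20 B=51 C=43] avail[A=20 B=47 C=36] open={R1,R2}
Step 3: reserve R3 C 9 -> on_hand[A=20 B=51 C=43] avail[A=20 B=47 C=27] open={R1,R2,R3}
Step 4: reserve R4 B 4 -> on_hand[A=20 B=51 C=43] avail[A=20 B=43 C=27] open={R1,R2,R3,R4}
Step 5: commit R3 -> on_hand[A=20 B=51 C=34] avail[A=20 B=43 C=27] open={R1,R2,R4}
Step 6: reserve R5 C 3 -> on_hand[A=20 B=51 C=34] avail[A=20 B=43 C=24] open={R1,R2,R4,R5}
Step 7: commit R4 -> on_hand[A=20 B=47 C=34] avail[A=20 B=43 C=24] open={R1,R2,R5}
Step 8: commit R2 -> on_hand[A=20 B=47 C=27] avail[A=20 B=43 C=24] open={R1,R5}
Step 9: commit R5 -> on_hand[A=20 B=47 C=24] avail[A=20 B=43 C=24] open={R1}
Step 10: commit R1 -> on_hand[A=20 B=43 C=24] avail[A=20 B=43 C=24] open={}
Step 11: reserve R6 C 2 -> on_hand[A=20 B=43 C=24] avail[A=20 B=43 C=22] open={R6}
Step 12: reserve R7 A 4 -> on_hand[A=20 B=43 C=24] avail[A=16 B=43 C=22] open={R6,R7}
Step 13: cancel R7 -> on_hand[A=20 B=43 C=24] avail[A=20 B=43 C=22] open={R6}
Step 14: reserve R8 B 3 -> on_hand[A=20 B=43 C=24] avail[A=20 B=40 C=22] open={R6,R8}
Step 15: reserve R9 A 3 -> on_hand[A=20 B=43 C=24] avail[A=17 B=40 C=22] open={R6,R8,R9}
Step 16: reserve R10 A 5 -> on_hand[A=20 B=43 C=24] avail[A=12 B=40 C=22] open={R10,R6,R8,R9}
Step 17: cancel R10 -> on_hand[A=20 B=43 C=24] avail[A=17 B=40 C=22] open={R6,R8,R9}
Step 18: reserve R11 A 1 -> on_hand[A=20 B=43 C=24] avail[A=16 B=40 C=22] open={R11,R6,R8,R9}
Step 19: cancel R6 -> on_hand[A=20 B=43 C=24] avail[A=16 B=40 C=24] open={R11,R8,R9}
Step 20: reserve R12 A 8 -> on_hand[A=20 B=43 C=24] avail[A=8 B=40 C=24] open={R11,R12,R8,R9}
Step 21: commit R8 -> on_hand[A=20 B=40 C=24] avail[A=8 B=40 C=24] open={R11,R12,R9}
Step 22: commit R9 -> on_hand[A=17 B=40 C=24] avail[A=8 B=40 C=24] open={R11,R12}
Open reservations: ['R11', 'R12'] -> 2

Answer: 2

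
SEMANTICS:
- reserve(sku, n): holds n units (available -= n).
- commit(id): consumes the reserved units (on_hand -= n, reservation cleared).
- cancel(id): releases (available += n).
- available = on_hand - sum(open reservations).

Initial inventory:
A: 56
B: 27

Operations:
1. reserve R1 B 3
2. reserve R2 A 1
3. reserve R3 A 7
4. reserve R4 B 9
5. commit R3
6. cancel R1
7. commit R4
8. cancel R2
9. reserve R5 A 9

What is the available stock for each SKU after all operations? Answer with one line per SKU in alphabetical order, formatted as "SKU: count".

Answer: A: 40
B: 18

Derivation:
Step 1: reserve R1 B 3 -> on_hand[A=56 B=27] avail[A=56 B=24] open={R1}
Step 2: reserve R2 A 1 -> on_hand[A=56 B=27] avail[A=55 B=24] open={R1,R2}
Step 3: reserve R3 A 7 -> on_hand[A=56 B=27] avail[A=48 B=24] open={R1,R2,R3}
Step 4: reserve R4 B 9 -> on_hand[A=56 B=27] avail[A=48 B=15] open={R1,R2,R3,R4}
Step 5: commit R3 -> on_hand[A=49 B=27] avail[A=48 B=15] open={R1,R2,R4}
Step 6: cancel R1 -> on_hand[A=49 B=27] avail[A=48 B=18] open={R2,R4}
Step 7: commit R4 -> on_hand[A=49 B=18] avail[A=48 B=18] open={R2}
Step 8: cancel R2 -> on_hand[A=49 B=18] avail[A=49 B=18] open={}
Step 9: reserve R5 A 9 -> on_hand[A=49 B=18] avail[A=40 B=18] open={R5}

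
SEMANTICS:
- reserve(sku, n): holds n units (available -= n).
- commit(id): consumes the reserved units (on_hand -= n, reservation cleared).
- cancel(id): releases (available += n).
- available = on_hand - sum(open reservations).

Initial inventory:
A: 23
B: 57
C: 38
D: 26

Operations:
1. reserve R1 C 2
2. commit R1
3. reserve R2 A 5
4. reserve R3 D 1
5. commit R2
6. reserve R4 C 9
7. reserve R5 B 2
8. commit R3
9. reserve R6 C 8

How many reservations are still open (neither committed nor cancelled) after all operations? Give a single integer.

Answer: 3

Derivation:
Step 1: reserve R1 C 2 -> on_hand[A=23 B=57 C=38 D=26] avail[A=23 B=57 C=36 D=26] open={R1}
Step 2: commit R1 -> on_hand[A=23 B=57 C=36 D=26] avail[A=23 B=57 C=36 D=26] open={}
Step 3: reserve R2 A 5 -> on_hand[A=23 B=57 C=36 D=26] avail[A=18 B=57 C=36 D=26] open={R2}
Step 4: reserve R3 D 1 -> on_hand[A=23 B=57 C=36 D=26] avail[A=18 B=57 C=36 D=25] open={R2,R3}
Step 5: commit R2 -> on_hand[A=18 B=57 C=36 D=26] avail[A=18 B=57 C=36 D=25] open={R3}
Step 6: reserve R4 C 9 -> on_hand[A=18 B=57 C=36 D=26] avail[A=18 B=57 C=27 D=25] open={R3,R4}
Step 7: reserve R5 B 2 -> on_hand[A=18 B=57 C=36 D=26] avail[A=18 B=55 C=27 D=25] open={R3,R4,R5}
Step 8: commit R3 -> on_hand[A=18 B=57 C=36 D=25] avail[A=18 B=55 C=27 D=25] open={R4,R5}
Step 9: reserve R6 C 8 -> on_hand[A=18 B=57 C=36 D=25] avail[A=18 B=55 C=19 D=25] open={R4,R5,R6}
Open reservations: ['R4', 'R5', 'R6'] -> 3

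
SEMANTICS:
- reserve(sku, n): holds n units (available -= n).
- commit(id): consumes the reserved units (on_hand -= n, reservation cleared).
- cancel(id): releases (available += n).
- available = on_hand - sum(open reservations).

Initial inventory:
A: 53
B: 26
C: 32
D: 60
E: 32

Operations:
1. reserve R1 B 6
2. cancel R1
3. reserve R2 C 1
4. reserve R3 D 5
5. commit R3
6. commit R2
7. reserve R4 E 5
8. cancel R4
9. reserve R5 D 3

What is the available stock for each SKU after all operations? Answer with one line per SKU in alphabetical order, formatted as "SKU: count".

Answer: A: 53
B: 26
C: 31
D: 52
E: 32

Derivation:
Step 1: reserve R1 B 6 -> on_hand[A=53 B=26 C=32 D=60 E=32] avail[A=53 B=20 C=32 D=60 E=32] open={R1}
Step 2: cancel R1 -> on_hand[A=53 B=26 C=32 D=60 E=32] avail[A=53 B=26 C=32 D=60 E=32] open={}
Step 3: reserve R2 C 1 -> on_hand[A=53 B=26 C=32 D=60 E=32] avail[A=53 B=26 C=31 D=60 E=32] open={R2}
Step 4: reserve R3 D 5 -> on_hand[A=53 B=26 C=32 D=60 E=32] avail[A=53 B=26 C=31 D=55 E=32] open={R2,R3}
Step 5: commit R3 -> on_hand[A=53 B=26 C=32 D=55 E=32] avail[A=53 B=26 C=31 D=55 E=32] open={R2}
Step 6: commit R2 -> on_hand[A=53 B=26 C=31 D=55 E=32] avail[A=53 B=26 C=31 D=55 E=32] open={}
Step 7: reserve R4 E 5 -> on_hand[A=53 B=26 C=31 D=55 E=32] avail[A=53 B=26 C=31 D=55 E=27] open={R4}
Step 8: cancel R4 -> on_hand[A=53 B=26 C=31 D=55 E=32] avail[A=53 B=26 C=31 D=55 E=32] open={}
Step 9: reserve R5 D 3 -> on_hand[A=53 B=26 C=31 D=55 E=32] avail[A=53 B=26 C=31 D=52 E=32] open={R5}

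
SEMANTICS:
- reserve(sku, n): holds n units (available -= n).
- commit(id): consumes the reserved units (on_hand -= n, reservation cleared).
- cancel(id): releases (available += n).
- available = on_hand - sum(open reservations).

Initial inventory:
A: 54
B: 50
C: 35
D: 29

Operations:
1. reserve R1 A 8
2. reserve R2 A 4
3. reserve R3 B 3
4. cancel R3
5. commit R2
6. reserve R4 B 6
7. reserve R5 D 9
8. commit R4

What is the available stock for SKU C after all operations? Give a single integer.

Step 1: reserve R1 A 8 -> on_hand[A=54 B=50 C=35 D=29] avail[A=46 B=50 C=35 D=29] open={R1}
Step 2: reserve R2 A 4 -> on_hand[A=54 B=50 C=35 D=29] avail[A=42 B=50 C=35 D=29] open={R1,R2}
Step 3: reserve R3 B 3 -> on_hand[A=54 B=50 C=35 D=29] avail[A=42 B=47 C=35 D=29] open={R1,R2,R3}
Step 4: cancel R3 -> on_hand[A=54 B=50 C=35 D=29] avail[A=42 B=50 C=35 D=29] open={R1,R2}
Step 5: commit R2 -> on_hand[A=50 B=50 C=35 D=29] avail[A=42 B=50 C=35 D=29] open={R1}
Step 6: reserve R4 B 6 -> on_hand[A=50 B=50 C=35 D=29] avail[A=42 B=44 C=35 D=29] open={R1,R4}
Step 7: reserve R5 D 9 -> on_hand[A=50 B=50 C=35 D=29] avail[A=42 B=44 C=35 D=20] open={R1,R4,R5}
Step 8: commit R4 -> on_hand[A=50 B=44 C=35 D=29] avail[A=42 B=44 C=35 D=20] open={R1,R5}
Final available[C] = 35

Answer: 35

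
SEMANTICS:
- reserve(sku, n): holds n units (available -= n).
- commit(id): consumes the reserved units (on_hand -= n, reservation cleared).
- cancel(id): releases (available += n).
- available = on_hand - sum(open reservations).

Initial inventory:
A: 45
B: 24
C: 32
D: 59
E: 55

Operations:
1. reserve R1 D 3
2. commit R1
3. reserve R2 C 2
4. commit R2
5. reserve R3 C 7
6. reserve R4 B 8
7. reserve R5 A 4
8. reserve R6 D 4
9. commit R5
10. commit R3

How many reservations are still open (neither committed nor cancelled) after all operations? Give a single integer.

Answer: 2

Derivation:
Step 1: reserve R1 D 3 -> on_hand[A=45 B=24 C=32 D=59 E=55] avail[A=45 B=24 C=32 D=56 E=55] open={R1}
Step 2: commit R1 -> on_hand[A=45 B=24 C=32 D=56 E=55] avail[A=45 B=24 C=32 D=56 E=55] open={}
Step 3: reserve R2 C 2 -> on_hand[A=45 B=24 C=32 D=56 E=55] avail[A=45 B=24 C=30 D=56 E=55] open={R2}
Step 4: commit R2 -> on_hand[A=45 B=24 C=30 D=56 E=55] avail[A=45 B=24 C=30 D=56 E=55] open={}
Step 5: reserve R3 C 7 -> on_hand[A=45 B=24 C=30 D=56 E=55] avail[A=45 B=24 C=23 D=56 E=55] open={R3}
Step 6: reserve R4 B 8 -> on_hand[A=45 B=24 C=30 D=56 E=55] avail[A=45 B=16 C=23 D=56 E=55] open={R3,R4}
Step 7: reserve R5 A 4 -> on_hand[A=45 B=24 C=30 D=56 E=55] avail[A=41 B=16 C=23 D=56 E=55] open={R3,R4,R5}
Step 8: reserve R6 D 4 -> on_hand[A=45 B=24 C=30 D=56 E=55] avail[A=41 B=16 C=23 D=52 E=55] open={R3,R4,R5,R6}
Step 9: commit R5 -> on_hand[A=41 B=24 C=30 D=56 E=55] avail[A=41 B=16 C=23 D=52 E=55] open={R3,R4,R6}
Step 10: commit R3 -> on_hand[A=41 B=24 C=23 D=56 E=55] avail[A=41 B=16 C=23 D=52 E=55] open={R4,R6}
Open reservations: ['R4', 'R6'] -> 2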